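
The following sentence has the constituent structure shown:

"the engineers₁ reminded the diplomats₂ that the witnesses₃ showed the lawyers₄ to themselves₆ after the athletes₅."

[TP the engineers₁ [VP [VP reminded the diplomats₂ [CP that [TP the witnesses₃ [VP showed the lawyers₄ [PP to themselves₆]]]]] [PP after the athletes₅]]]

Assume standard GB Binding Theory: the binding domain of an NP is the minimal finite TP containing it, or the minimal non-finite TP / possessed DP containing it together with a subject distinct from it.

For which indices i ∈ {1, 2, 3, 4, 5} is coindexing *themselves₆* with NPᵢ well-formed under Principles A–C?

*themselves* is an anaphor, so Principle A applies: it must be bound in its binding domain.
Binding domain of *themselves₆*: the embedded TP, whose subject is the witnesses₃.
*the engineers₁* c-commands the anaphor but is outside its binding domain → cannot satisfy Principle A.
*the diplomats₂* c-commands the anaphor but is outside its binding domain → cannot satisfy Principle A.
*the witnesses₃* c-commands the anaphor within its binding domain → licit binder.
*the lawyers₄* c-commands the anaphor within its binding domain → licit binder.
*the athletes₅* does not c-command the anaphor → cannot bind it.

{3, 4}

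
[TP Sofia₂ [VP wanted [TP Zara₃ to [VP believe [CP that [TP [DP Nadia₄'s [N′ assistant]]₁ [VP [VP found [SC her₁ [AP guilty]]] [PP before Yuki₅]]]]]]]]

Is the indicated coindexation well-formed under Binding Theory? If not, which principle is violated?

The two coindexed NPs are *[Nadia₄'s assistant]₁* and *her₁*.
*her₁* is a pronoun. Its binding domain is the embedded TP, whose subject is [Nadia₄'s assistant]₁.
*[Nadia₄'s assistant]₁* c-commands it within that domain and carries the same index.
The pronoun is locally bound → Principle B violation.

Principle B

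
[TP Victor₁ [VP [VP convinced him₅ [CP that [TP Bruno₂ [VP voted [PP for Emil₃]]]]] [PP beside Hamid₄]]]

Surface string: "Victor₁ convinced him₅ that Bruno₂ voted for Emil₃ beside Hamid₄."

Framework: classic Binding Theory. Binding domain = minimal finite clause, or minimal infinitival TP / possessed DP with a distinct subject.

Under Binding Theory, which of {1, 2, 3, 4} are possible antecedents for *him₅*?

*him* is a pronoun, so Principle B applies: it must be free in its binding domain.
Binding domain of *him₅*: the matrix TP, whose subject is Victor₁.
*Victor₁* c-commands the pronoun within its binding domain → coindexation would violate Principle B.
*Bruno₂*: the pronoun c-commands this R-expression → coindexation would violate Principle C on *Bruno₂*.
*Emil₃*: the pronoun c-commands this R-expression → coindexation would violate Principle C on *Emil₃*.
*Hamid₄* and the pronoun do not c-command one another → neither Principle B nor Principle C is at stake; coindexation permitted.

{4}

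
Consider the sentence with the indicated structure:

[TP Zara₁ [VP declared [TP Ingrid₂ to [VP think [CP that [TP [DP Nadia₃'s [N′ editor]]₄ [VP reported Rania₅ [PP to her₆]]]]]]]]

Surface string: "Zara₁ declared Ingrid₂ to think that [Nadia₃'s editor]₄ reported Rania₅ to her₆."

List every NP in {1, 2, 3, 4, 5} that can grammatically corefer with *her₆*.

{1, 2, 3}

*her* is a pronoun, so Principle B applies: it must be free in its binding domain.
Binding domain of *her₆*: the embedded TP, whose subject is [Nadia₃'s editor]₄.
*Zara₁* c-commands the pronoun but from outside its binding domain, and is not c-commanded by it → coindexation permitted.
*Ingrid₂* c-commands the pronoun but from outside its binding domain, and is not c-commanded by it → coindexation permitted.
*Nadia₃* and the pronoun do not c-command one another → neither Principle B nor Principle C is at stake; coindexation permitted.
*[Nadia₃'s editor]₄* c-commands the pronoun within its binding domain → coindexation would violate Principle B.
*Rania₅* c-commands the pronoun within its binding domain → coindexation would violate Principle B.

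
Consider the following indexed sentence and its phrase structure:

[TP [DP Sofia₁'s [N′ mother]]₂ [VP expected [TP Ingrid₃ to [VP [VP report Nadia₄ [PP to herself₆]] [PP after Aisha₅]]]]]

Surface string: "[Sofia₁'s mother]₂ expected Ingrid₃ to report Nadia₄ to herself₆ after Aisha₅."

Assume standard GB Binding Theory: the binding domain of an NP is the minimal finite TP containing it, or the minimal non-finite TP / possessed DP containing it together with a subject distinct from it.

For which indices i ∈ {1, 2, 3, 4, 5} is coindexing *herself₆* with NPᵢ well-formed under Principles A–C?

*herself* is an anaphor, so Principle A applies: it must be bound in its binding domain.
Binding domain of *herself₆*: the embedded TP, whose subject is Ingrid₃.
*Sofia₁* does not c-command the anaphor → cannot bind it.
*[Sofia₁'s mother]₂* c-commands the anaphor but is outside its binding domain → cannot satisfy Principle A.
*Ingrid₃* c-commands the anaphor within its binding domain → licit binder.
*Nadia₄* c-commands the anaphor within its binding domain → licit binder.
*Aisha₅* does not c-command the anaphor → cannot bind it.

{3, 4}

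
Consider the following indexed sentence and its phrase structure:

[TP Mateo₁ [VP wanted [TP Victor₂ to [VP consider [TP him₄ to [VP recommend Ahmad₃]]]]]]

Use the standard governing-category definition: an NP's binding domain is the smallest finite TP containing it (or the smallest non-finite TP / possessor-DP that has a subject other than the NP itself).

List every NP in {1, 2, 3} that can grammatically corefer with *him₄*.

*him* is a pronoun, so Principle B applies: it must be free in its binding domain.
Binding domain of *him₄*: the embedded TP, whose subject is Victor₂.
*Mateo₁* c-commands the pronoun but from outside its binding domain, and is not c-commanded by it → coindexation permitted.
*Victor₂* c-commands the pronoun within its binding domain → coindexation would violate Principle B.
*Ahmad₃*: the pronoun c-commands this R-expression → coindexation would violate Principle C on *Ahmad₃*.

{1}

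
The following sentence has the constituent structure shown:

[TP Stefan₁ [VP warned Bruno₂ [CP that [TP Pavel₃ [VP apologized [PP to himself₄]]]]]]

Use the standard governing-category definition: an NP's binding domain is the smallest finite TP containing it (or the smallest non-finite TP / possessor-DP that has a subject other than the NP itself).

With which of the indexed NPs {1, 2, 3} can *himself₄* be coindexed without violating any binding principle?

{3}

*himself* is an anaphor, so Principle A applies: it must be bound in its binding domain.
Binding domain of *himself₄*: the embedded TP, whose subject is Pavel₃.
*Stefan₁* c-commands the anaphor but is outside its binding domain → cannot satisfy Principle A.
*Bruno₂* c-commands the anaphor but is outside its binding domain → cannot satisfy Principle A.
*Pavel₃* c-commands the anaphor within its binding domain → licit binder.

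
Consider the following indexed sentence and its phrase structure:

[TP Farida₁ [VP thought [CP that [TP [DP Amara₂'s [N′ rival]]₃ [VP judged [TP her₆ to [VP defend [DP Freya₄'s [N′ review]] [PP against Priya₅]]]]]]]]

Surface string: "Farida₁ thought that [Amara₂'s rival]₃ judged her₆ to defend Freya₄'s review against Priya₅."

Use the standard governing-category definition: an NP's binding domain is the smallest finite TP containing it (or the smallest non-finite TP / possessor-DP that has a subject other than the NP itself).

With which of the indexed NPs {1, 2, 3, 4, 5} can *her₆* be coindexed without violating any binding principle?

{1, 2}

*her* is a pronoun, so Principle B applies: it must be free in its binding domain.
Binding domain of *her₆*: the embedded TP, whose subject is [Amara₂'s rival]₃.
*Farida₁* c-commands the pronoun but from outside its binding domain, and is not c-commanded by it → coindexation permitted.
*Amara₂* and the pronoun do not c-command one another → neither Principle B nor Principle C is at stake; coindexation permitted.
*[Amara₂'s rival]₃* c-commands the pronoun within its binding domain → coindexation would violate Principle B.
*Freya₄*: the pronoun c-commands this R-expression → coindexation would violate Principle C on *Freya₄*.
*Priya₅*: the pronoun c-commands this R-expression → coindexation would violate Principle C on *Priya₅*.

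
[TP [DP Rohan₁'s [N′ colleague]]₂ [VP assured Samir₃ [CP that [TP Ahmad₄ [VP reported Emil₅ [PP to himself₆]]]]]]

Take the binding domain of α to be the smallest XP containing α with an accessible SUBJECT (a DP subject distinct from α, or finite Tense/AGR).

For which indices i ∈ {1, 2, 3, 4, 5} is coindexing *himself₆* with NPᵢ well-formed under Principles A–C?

*himself* is an anaphor, so Principle A applies: it must be bound in its binding domain.
Binding domain of *himself₆*: the embedded TP, whose subject is Ahmad₄.
*Rohan₁* does not c-command the anaphor → cannot bind it.
*[Rohan₁'s colleague]₂* c-commands the anaphor but is outside its binding domain → cannot satisfy Principle A.
*Samir₃* c-commands the anaphor but is outside its binding domain → cannot satisfy Principle A.
*Ahmad₄* c-commands the anaphor within its binding domain → licit binder.
*Emil₅* c-commands the anaphor within its binding domain → licit binder.

{4, 5}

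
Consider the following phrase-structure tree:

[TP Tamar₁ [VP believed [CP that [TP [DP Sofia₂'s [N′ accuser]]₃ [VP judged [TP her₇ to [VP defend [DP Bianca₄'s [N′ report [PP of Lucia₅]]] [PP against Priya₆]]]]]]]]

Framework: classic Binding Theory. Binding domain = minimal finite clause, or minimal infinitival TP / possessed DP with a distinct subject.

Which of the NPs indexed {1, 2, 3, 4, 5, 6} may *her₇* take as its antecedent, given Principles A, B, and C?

*her* is a pronoun, so Principle B applies: it must be free in its binding domain.
Binding domain of *her₇*: the embedded TP, whose subject is [Sofia₂'s accuser]₃.
*Tamar₁* c-commands the pronoun but from outside its binding domain, and is not c-commanded by it → coindexation permitted.
*Sofia₂* and the pronoun do not c-command one another → neither Principle B nor Principle C is at stake; coindexation permitted.
*[Sofia₂'s accuser]₃* c-commands the pronoun within its binding domain → coindexation would violate Principle B.
*Bianca₄*: the pronoun c-commands this R-expression → coindexation would violate Principle C on *Bianca₄*.
*Lucia₅*: the pronoun c-commands this R-expression → coindexation would violate Principle C on *Lucia₅*.
*Priya₆*: the pronoun c-commands this R-expression → coindexation would violate Principle C on *Priya₆*.

{1, 2}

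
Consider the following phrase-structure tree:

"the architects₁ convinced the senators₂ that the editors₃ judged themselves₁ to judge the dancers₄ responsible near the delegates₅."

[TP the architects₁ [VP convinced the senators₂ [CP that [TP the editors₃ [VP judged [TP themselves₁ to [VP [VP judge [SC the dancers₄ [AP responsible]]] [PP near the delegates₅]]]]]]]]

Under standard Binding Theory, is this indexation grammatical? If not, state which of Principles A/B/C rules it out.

Principle A

The two coindexed NPs are *the architects₁* and *themselves₁*.
*themselves₁* is an anaphor. Principle A requires it to be bound within its binding domain — the embedded TP, whose subject is the editors₃.
Within that domain it is c-commanded by *the editors₃*, which does not share its index.
*the architects₁* does c-command the anaphor, but from outside its binding domain.
The anaphor is unbound in its domain → Principle A violation.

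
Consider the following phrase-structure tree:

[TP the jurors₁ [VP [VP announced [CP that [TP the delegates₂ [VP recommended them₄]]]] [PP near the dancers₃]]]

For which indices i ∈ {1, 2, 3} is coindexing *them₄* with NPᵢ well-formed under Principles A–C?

*them* is a pronoun, so Principle B applies: it must be free in its binding domain.
Binding domain of *them₄*: the embedded TP, whose subject is the delegates₂.
*the jurors₁* c-commands the pronoun but from outside its binding domain, and is not c-commanded by it → coindexation permitted.
*the delegates₂* c-commands the pronoun within its binding domain → coindexation would violate Principle B.
*the dancers₃* and the pronoun do not c-command one another → neither Principle B nor Principle C is at stake; coindexation permitted.

{1, 3}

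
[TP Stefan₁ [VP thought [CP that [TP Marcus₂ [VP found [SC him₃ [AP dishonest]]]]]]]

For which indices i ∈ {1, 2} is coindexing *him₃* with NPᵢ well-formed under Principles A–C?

*him* is a pronoun, so Principle B applies: it must be free in its binding domain.
Binding domain of *him₃*: the embedded TP, whose subject is Marcus₂.
*Stefan₁* c-commands the pronoun but from outside its binding domain, and is not c-commanded by it → coindexation permitted.
*Marcus₂* c-commands the pronoun within its binding domain → coindexation would violate Principle B.

{1}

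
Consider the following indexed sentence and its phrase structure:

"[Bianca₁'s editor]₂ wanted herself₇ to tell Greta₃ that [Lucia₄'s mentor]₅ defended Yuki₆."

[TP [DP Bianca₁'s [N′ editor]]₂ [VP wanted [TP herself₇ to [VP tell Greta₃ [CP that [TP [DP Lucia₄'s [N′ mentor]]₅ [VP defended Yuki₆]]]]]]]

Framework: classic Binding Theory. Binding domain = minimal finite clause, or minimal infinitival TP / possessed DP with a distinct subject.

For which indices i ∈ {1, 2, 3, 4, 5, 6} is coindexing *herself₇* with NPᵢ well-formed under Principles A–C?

*herself* is an anaphor, so Principle A applies: it must be bound in its binding domain.
Binding domain of *herself₇*: the matrix TP, whose subject is [Bianca₁'s editor]₂.
*Bianca₁* does not c-command the anaphor → cannot bind it.
*[Bianca₁'s editor]₂* c-commands the anaphor within its binding domain → licit binder.
*Greta₃* does not c-command the anaphor → cannot bind it.
*Lucia₄* does not c-command the anaphor → cannot bind it.
*[Lucia₄'s mentor]₅* does not c-command the anaphor → cannot bind it.
*Yuki₆* does not c-command the anaphor → cannot bind it.

{2}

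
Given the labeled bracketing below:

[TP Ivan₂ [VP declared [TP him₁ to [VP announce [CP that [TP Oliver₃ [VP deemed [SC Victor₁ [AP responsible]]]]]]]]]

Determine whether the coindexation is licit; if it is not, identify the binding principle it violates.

The two coindexed NPs are *him₁* and *Victor₁*.
*Victor₁* is an R-expression. Principle C requires it to be free everywhere.
*him₁* c-commands it and carries the same index.
The R-expression is bound → Principle C violation.

Principle C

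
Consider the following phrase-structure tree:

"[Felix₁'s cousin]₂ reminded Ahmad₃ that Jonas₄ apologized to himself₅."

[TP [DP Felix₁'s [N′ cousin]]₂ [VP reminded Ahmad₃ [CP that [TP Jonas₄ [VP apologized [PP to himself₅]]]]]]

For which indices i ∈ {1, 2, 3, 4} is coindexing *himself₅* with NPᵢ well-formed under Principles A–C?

*himself* is an anaphor, so Principle A applies: it must be bound in its binding domain.
Binding domain of *himself₅*: the embedded TP, whose subject is Jonas₄.
*Felix₁* does not c-command the anaphor → cannot bind it.
*[Felix₁'s cousin]₂* c-commands the anaphor but is outside its binding domain → cannot satisfy Principle A.
*Ahmad₃* c-commands the anaphor but is outside its binding domain → cannot satisfy Principle A.
*Jonas₄* c-commands the anaphor within its binding domain → licit binder.

{4}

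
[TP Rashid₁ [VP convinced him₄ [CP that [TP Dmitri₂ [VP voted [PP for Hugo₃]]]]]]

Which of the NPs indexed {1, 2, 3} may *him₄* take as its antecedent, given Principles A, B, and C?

none

*him* is a pronoun, so Principle B applies: it must be free in its binding domain.
Binding domain of *him₄*: the matrix TP, whose subject is Rashid₁.
*Rashid₁* c-commands the pronoun within its binding domain → coindexation would violate Principle B.
*Dmitri₂*: the pronoun c-commands this R-expression → coindexation would violate Principle C on *Dmitri₂*.
*Hugo₃*: the pronoun c-commands this R-expression → coindexation would violate Principle C on *Hugo₃*.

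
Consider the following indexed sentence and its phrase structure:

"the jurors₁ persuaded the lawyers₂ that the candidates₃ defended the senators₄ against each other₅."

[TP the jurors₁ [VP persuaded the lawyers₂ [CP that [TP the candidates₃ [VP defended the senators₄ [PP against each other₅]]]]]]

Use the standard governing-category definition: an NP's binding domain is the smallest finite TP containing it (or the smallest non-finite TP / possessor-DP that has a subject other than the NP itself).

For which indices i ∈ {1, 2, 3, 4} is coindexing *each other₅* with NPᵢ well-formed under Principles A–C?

{3, 4}

*each other* is an anaphor, so Principle A applies: it must be bound in its binding domain.
Binding domain of *each other₅*: the embedded TP, whose subject is the candidates₃.
*the jurors₁* c-commands the anaphor but is outside its binding domain → cannot satisfy Principle A.
*the lawyers₂* c-commands the anaphor but is outside its binding domain → cannot satisfy Principle A.
*the candidates₃* c-commands the anaphor within its binding domain → licit binder.
*the senators₄* c-commands the anaphor within its binding domain → licit binder.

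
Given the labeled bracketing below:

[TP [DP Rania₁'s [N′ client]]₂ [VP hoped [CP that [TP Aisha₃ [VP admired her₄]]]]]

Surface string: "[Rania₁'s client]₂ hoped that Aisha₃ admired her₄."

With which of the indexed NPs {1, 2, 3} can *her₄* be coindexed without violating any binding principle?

*her* is a pronoun, so Principle B applies: it must be free in its binding domain.
Binding domain of *her₄*: the embedded TP, whose subject is Aisha₃.
*Rania₁* and the pronoun do not c-command one another → neither Principle B nor Principle C is at stake; coindexation permitted.
*[Rania₁'s client]₂* c-commands the pronoun but from outside its binding domain, and is not c-commanded by it → coindexation permitted.
*Aisha₃* c-commands the pronoun within its binding domain → coindexation would violate Principle B.

{1, 2}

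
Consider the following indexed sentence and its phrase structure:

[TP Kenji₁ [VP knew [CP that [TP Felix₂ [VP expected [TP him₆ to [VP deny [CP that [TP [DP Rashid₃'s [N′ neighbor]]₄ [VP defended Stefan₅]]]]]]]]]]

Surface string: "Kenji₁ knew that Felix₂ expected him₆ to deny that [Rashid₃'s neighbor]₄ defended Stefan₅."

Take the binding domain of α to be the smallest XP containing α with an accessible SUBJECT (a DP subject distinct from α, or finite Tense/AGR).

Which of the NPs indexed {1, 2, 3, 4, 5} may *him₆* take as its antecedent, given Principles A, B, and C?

{1}

*him* is a pronoun, so Principle B applies: it must be free in its binding domain.
Binding domain of *him₆*: the embedded TP, whose subject is Felix₂.
*Kenji₁* c-commands the pronoun but from outside its binding domain, and is not c-commanded by it → coindexation permitted.
*Felix₂* c-commands the pronoun within its binding domain → coindexation would violate Principle B.
*Rashid₃*: the pronoun c-commands this R-expression → coindexation would violate Principle C on *Rashid₃*.
*[Rashid₃'s neighbor]₄*: the pronoun c-commands this R-expression → coindexation would violate Principle C on *[Rashid₃'s neighbor]₄*.
*Stefan₅*: the pronoun c-commands this R-expression → coindexation would violate Principle C on *Stefan₅*.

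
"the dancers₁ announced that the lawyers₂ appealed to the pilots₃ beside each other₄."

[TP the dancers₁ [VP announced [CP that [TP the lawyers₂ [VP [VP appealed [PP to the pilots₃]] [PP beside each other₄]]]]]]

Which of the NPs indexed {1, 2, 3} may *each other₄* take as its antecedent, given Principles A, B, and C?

{2}

*each other* is an anaphor, so Principle A applies: it must be bound in its binding domain.
Binding domain of *each other₄*: the embedded TP, whose subject is the lawyers₂.
*the dancers₁* c-commands the anaphor but is outside its binding domain → cannot satisfy Principle A.
*the lawyers₂* c-commands the anaphor within its binding domain → licit binder.
*the pilots₃* does not c-command the anaphor → cannot bind it.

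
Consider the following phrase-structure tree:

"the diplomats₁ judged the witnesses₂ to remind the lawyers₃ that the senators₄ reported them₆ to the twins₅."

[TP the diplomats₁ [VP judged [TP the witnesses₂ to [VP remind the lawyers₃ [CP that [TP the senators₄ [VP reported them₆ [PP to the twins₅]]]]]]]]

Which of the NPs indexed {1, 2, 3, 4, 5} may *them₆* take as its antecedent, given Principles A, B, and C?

*them* is a pronoun, so Principle B applies: it must be free in its binding domain.
Binding domain of *them₆*: the embedded TP, whose subject is the senators₄.
*the diplomats₁* c-commands the pronoun but from outside its binding domain, and is not c-commanded by it → coindexation permitted.
*the witnesses₂* c-commands the pronoun but from outside its binding domain, and is not c-commanded by it → coindexation permitted.
*the lawyers₃* c-commands the pronoun but from outside its binding domain, and is not c-commanded by it → coindexation permitted.
*the senators₄* c-commands the pronoun within its binding domain → coindexation would violate Principle B.
*the twins₅*: the pronoun c-commands this R-expression → coindexation would violate Principle C on *the twins₅*.

{1, 2, 3}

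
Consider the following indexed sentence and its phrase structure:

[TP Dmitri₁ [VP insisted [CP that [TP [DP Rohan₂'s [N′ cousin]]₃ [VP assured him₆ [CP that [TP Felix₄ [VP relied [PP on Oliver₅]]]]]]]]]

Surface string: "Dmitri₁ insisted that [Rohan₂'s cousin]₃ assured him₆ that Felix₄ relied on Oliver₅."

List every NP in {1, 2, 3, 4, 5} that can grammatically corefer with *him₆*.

{1, 2}

*him* is a pronoun, so Principle B applies: it must be free in its binding domain.
Binding domain of *him₆*: the embedded TP, whose subject is [Rohan₂'s cousin]₃.
*Dmitri₁* c-commands the pronoun but from outside its binding domain, and is not c-commanded by it → coindexation permitted.
*Rohan₂* and the pronoun do not c-command one another → neither Principle B nor Principle C is at stake; coindexation permitted.
*[Rohan₂'s cousin]₃* c-commands the pronoun within its binding domain → coindexation would violate Principle B.
*Felix₄*: the pronoun c-commands this R-expression → coindexation would violate Principle C on *Felix₄*.
*Oliver₅*: the pronoun c-commands this R-expression → coindexation would violate Principle C on *Oliver₅*.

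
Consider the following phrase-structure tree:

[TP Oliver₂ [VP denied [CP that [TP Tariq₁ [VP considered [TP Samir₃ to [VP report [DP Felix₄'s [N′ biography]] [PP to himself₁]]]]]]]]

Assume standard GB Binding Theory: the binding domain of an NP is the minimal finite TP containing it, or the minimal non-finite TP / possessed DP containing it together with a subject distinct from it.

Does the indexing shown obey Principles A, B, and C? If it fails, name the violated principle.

Principle A

The two coindexed NPs are *Tariq₁* and *himself₁*.
*himself₁* is an anaphor. Principle A requires it to be bound within its binding domain — the embedded TP, whose subject is Samir₃.
Within that domain it is c-commanded by *Samir₃*, which does not share its index.
*Tariq₁* does c-command the anaphor, but from outside its binding domain.
The anaphor is unbound in its domain → Principle A violation.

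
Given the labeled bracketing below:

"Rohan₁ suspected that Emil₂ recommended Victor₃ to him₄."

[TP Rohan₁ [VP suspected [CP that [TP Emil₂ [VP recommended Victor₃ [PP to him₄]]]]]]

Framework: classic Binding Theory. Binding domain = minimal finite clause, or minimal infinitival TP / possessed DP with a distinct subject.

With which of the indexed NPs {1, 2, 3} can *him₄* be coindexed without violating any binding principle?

*him* is a pronoun, so Principle B applies: it must be free in its binding domain.
Binding domain of *him₄*: the embedded TP, whose subject is Emil₂.
*Rohan₁* c-commands the pronoun but from outside its binding domain, and is not c-commanded by it → coindexation permitted.
*Emil₂* c-commands the pronoun within its binding domain → coindexation would violate Principle B.
*Victor₃* c-commands the pronoun within its binding domain → coindexation would violate Principle B.

{1}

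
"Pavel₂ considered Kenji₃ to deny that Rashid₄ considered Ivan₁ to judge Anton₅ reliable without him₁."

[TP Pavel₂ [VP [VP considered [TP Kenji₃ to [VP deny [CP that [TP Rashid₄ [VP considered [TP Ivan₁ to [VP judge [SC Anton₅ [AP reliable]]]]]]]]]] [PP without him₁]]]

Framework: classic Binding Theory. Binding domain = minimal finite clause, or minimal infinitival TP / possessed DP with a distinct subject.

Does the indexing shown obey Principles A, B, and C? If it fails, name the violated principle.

grammatical

The two coindexed NPs are *Ivan₁* and *him₁*.
*him₁* is a pronoun; its binding domain is the matrix TP, whose subject is Pavel₂. Within that domain it is c-commanded only by *Pavel₂*, which carries a different index — the pronoun is free locally, so Principle B holds.
*Ivan₁* is an R-expression; *him₁* does not c-command it, and no other NP shares its index, so Principle C is satisfied.
All principles are respected.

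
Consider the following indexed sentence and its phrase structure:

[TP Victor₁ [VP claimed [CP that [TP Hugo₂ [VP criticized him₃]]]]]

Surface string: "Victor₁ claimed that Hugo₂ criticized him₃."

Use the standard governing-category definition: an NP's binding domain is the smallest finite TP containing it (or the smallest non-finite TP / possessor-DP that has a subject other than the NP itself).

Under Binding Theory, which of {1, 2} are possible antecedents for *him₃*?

{1}

*him* is a pronoun, so Principle B applies: it must be free in its binding domain.
Binding domain of *him₃*: the embedded TP, whose subject is Hugo₂.
*Victor₁* c-commands the pronoun but from outside its binding domain, and is not c-commanded by it → coindexation permitted.
*Hugo₂* c-commands the pronoun within its binding domain → coindexation would violate Principle B.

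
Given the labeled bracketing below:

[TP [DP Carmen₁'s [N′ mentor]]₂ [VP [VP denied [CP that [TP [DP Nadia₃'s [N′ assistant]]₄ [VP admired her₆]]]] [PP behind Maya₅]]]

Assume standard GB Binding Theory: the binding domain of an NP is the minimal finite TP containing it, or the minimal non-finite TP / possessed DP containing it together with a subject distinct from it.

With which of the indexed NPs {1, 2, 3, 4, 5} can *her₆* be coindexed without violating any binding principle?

{1, 2, 3, 5}

*her* is a pronoun, so Principle B applies: it must be free in its binding domain.
Binding domain of *her₆*: the embedded TP, whose subject is [Nadia₃'s assistant]₄.
*Carmen₁* and the pronoun do not c-command one another → neither Principle B nor Principle C is at stake; coindexation permitted.
*[Carmen₁'s mentor]₂* c-commands the pronoun but from outside its binding domain, and is not c-commanded by it → coindexation permitted.
*Nadia₃* and the pronoun do not c-command one another → neither Principle B nor Principle C is at stake; coindexation permitted.
*[Nadia₃'s assistant]₄* c-commands the pronoun within its binding domain → coindexation would violate Principle B.
*Maya₅* and the pronoun do not c-command one another → neither Principle B nor Principle C is at stake; coindexation permitted.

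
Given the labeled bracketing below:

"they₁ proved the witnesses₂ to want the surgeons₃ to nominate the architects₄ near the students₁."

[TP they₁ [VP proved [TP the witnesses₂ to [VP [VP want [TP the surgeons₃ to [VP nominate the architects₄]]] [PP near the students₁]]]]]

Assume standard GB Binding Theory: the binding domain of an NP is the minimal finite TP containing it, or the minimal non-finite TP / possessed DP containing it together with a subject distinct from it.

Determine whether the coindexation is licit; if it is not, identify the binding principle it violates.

The two coindexed NPs are *they₁* and *the students₁*.
*the students₁* is an R-expression. Principle C requires it to be free everywhere.
*they₁* c-commands it and carries the same index.
The R-expression is bound → Principle C violation.

Principle C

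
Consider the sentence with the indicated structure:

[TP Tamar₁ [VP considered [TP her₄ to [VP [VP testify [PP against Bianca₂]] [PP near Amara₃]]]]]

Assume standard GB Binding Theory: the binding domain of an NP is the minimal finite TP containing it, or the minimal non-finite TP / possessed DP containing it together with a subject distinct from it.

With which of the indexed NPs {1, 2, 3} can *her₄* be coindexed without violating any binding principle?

*her* is a pronoun, so Principle B applies: it must be free in its binding domain.
Binding domain of *her₄*: the matrix TP, whose subject is Tamar₁.
*Tamar₁* c-commands the pronoun within its binding domain → coindexation would violate Principle B.
*Bianca₂*: the pronoun c-commands this R-expression → coindexation would violate Principle C on *Bianca₂*.
*Amara₃*: the pronoun c-commands this R-expression → coindexation would violate Principle C on *Amara₃*.

none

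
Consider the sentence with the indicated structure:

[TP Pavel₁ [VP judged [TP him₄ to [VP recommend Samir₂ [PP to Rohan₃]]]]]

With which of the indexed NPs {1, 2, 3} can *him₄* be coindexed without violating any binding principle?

*him* is a pronoun, so Principle B applies: it must be free in its binding domain.
Binding domain of *him₄*: the matrix TP, whose subject is Pavel₁.
*Pavel₁* c-commands the pronoun within its binding domain → coindexation would violate Principle B.
*Samir₂*: the pronoun c-commands this R-expression → coindexation would violate Principle C on *Samir₂*.
*Rohan₃*: the pronoun c-commands this R-expression → coindexation would violate Principle C on *Rohan₃*.

none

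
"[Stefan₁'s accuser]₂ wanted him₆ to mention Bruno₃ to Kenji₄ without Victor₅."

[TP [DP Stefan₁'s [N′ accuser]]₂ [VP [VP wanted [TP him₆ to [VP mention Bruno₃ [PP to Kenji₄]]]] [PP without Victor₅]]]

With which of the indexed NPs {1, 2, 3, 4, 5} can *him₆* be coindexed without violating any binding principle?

{1, 5}

*him* is a pronoun, so Principle B applies: it must be free in its binding domain.
Binding domain of *him₆*: the matrix TP, whose subject is [Stefan₁'s accuser]₂.
*Stefan₁* and the pronoun do not c-command one another → neither Principle B nor Principle C is at stake; coindexation permitted.
*[Stefan₁'s accuser]₂* c-commands the pronoun within its binding domain → coindexation would violate Principle B.
*Bruno₃*: the pronoun c-commands this R-expression → coindexation would violate Principle C on *Bruno₃*.
*Kenji₄*: the pronoun c-commands this R-expression → coindexation would violate Principle C on *Kenji₄*.
*Victor₅* and the pronoun do not c-command one another → neither Principle B nor Principle C is at stake; coindexation permitted.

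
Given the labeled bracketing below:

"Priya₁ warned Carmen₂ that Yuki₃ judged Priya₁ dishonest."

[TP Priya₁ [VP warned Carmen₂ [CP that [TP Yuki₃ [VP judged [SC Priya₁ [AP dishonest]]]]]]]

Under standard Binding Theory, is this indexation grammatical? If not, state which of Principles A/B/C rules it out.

The two coindexed NPs are *Priya₁* (the lower occurrence) and *Priya₁* (the higher occurrence).
*Priya₁* (the lower occurrence) is an R-expression. Principle C requires it to be free everywhere.
*Priya₁* (the higher occurrence) c-commands it and carries the same index.
The R-expression is bound → Principle C violation.

Principle C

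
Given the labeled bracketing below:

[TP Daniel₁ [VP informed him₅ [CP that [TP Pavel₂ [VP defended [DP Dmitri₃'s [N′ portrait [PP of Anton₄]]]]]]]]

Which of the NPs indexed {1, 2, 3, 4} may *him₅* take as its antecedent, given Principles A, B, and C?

none

*him* is a pronoun, so Principle B applies: it must be free in its binding domain.
Binding domain of *him₅*: the matrix TP, whose subject is Daniel₁.
*Daniel₁* c-commands the pronoun within its binding domain → coindexation would violate Principle B.
*Pavel₂*: the pronoun c-commands this R-expression → coindexation would violate Principle C on *Pavel₂*.
*Dmitri₃*: the pronoun c-commands this R-expression → coindexation would violate Principle C on *Dmitri₃*.
*Anton₄*: the pronoun c-commands this R-expression → coindexation would violate Principle C on *Anton₄*.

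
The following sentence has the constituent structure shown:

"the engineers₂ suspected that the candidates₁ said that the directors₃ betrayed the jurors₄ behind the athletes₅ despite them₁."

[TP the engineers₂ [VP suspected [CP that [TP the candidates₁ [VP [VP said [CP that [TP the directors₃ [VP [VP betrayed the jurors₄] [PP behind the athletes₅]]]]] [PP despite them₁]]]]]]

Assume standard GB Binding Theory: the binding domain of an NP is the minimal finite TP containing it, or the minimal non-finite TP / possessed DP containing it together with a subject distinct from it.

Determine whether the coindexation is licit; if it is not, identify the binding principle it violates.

Principle B

The two coindexed NPs are *the candidates₁* and *them₁*.
*them₁* is a pronoun. Its binding domain is the embedded TP, whose subject is the candidates₁.
*the candidates₁* c-commands it within that domain and carries the same index.
The pronoun is locally bound → Principle B violation.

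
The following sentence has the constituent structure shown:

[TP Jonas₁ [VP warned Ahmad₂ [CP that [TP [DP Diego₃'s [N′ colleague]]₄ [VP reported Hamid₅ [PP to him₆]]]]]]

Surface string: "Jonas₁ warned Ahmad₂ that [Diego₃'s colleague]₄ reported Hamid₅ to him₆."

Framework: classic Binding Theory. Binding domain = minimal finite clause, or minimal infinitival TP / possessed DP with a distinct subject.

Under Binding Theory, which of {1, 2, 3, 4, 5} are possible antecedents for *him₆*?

*him* is a pronoun, so Principle B applies: it must be free in its binding domain.
Binding domain of *him₆*: the embedded TP, whose subject is [Diego₃'s colleague]₄.
*Jonas₁* c-commands the pronoun but from outside its binding domain, and is not c-commanded by it → coindexation permitted.
*Ahmad₂* c-commands the pronoun but from outside its binding domain, and is not c-commanded by it → coindexation permitted.
*Diego₃* and the pronoun do not c-command one another → neither Principle B nor Principle C is at stake; coindexation permitted.
*[Diego₃'s colleague]₄* c-commands the pronoun within its binding domain → coindexation would violate Principle B.
*Hamid₅* c-commands the pronoun within its binding domain → coindexation would violate Principle B.

{1, 2, 3}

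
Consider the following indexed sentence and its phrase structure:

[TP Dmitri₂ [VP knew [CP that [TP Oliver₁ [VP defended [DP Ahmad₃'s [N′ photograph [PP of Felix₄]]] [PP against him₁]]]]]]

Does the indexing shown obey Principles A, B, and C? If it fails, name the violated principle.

The two coindexed NPs are *Oliver₁* and *him₁*.
*him₁* is a pronoun. Its binding domain is the embedded TP, whose subject is Oliver₁.
*Oliver₁* c-commands it within that domain and carries the same index.
The pronoun is locally bound → Principle B violation.

Principle B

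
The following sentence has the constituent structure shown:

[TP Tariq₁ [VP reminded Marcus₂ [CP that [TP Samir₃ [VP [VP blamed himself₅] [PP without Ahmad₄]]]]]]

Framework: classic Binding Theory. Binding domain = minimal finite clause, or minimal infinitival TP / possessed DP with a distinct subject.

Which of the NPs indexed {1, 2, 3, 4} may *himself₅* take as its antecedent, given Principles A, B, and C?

{3}

*himself* is an anaphor, so Principle A applies: it must be bound in its binding domain.
Binding domain of *himself₅*: the embedded TP, whose subject is Samir₃.
*Tariq₁* c-commands the anaphor but is outside its binding domain → cannot satisfy Principle A.
*Marcus₂* c-commands the anaphor but is outside its binding domain → cannot satisfy Principle A.
*Samir₃* c-commands the anaphor within its binding domain → licit binder.
*Ahmad₄* does not c-command the anaphor → cannot bind it.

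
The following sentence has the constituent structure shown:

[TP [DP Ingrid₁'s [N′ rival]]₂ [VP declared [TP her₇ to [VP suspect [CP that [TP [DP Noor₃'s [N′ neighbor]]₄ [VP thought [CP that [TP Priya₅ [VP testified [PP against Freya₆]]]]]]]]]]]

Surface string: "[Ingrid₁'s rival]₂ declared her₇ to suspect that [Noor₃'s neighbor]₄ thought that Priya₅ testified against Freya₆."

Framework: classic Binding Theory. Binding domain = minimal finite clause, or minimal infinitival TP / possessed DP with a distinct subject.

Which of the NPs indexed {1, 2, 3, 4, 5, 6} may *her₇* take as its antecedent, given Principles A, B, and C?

{1}

*her* is a pronoun, so Principle B applies: it must be free in its binding domain.
Binding domain of *her₇*: the matrix TP, whose subject is [Ingrid₁'s rival]₂.
*Ingrid₁* and the pronoun do not c-command one another → neither Principle B nor Principle C is at stake; coindexation permitted.
*[Ingrid₁'s rival]₂* c-commands the pronoun within its binding domain → coindexation would violate Principle B.
*Noor₃*: the pronoun c-commands this R-expression → coindexation would violate Principle C on *Noor₃*.
*[Noor₃'s neighbor]₄*: the pronoun c-commands this R-expression → coindexation would violate Principle C on *[Noor₃'s neighbor]₄*.
*Priya₅*: the pronoun c-commands this R-expression → coindexation would violate Principle C on *Priya₅*.
*Freya₆*: the pronoun c-commands this R-expression → coindexation would violate Principle C on *Freya₆*.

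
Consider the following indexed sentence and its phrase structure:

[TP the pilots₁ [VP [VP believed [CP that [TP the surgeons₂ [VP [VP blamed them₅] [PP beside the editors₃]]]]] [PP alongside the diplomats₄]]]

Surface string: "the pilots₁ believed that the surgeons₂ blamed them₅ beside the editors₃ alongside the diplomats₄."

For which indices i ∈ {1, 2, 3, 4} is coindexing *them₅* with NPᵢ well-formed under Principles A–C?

*them* is a pronoun, so Principle B applies: it must be free in its binding domain.
Binding domain of *them₅*: the embedded TP, whose subject is the surgeons₂.
*the pilots₁* c-commands the pronoun but from outside its binding domain, and is not c-commanded by it → coindexation permitted.
*the surgeons₂* c-commands the pronoun within its binding domain → coindexation would violate Principle B.
*the editors₃* and the pronoun do not c-command one another → neither Principle B nor Principle C is at stake; coindexation permitted.
*the diplomats₄* and the pronoun do not c-command one another → neither Principle B nor Principle C is at stake; coindexation permitted.

{1, 3, 4}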